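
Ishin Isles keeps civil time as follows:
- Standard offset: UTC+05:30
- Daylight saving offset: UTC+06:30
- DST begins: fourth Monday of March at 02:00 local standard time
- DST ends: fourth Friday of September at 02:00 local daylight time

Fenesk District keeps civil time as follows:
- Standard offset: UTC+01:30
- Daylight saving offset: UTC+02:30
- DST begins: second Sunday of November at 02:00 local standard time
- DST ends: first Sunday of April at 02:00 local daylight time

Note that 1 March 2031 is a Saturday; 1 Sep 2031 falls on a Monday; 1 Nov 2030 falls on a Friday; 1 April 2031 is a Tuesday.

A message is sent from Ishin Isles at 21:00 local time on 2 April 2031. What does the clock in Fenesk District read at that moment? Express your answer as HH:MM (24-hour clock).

17:00

1 March 2031 is a Saturday, so the first Monday is March 3 and the fourth is March 24.
1 September 2031 is a Monday, so the first Friday is September 5 and the fourth is September 26.
Daylight saving runs 24 March – 26 September; 2 April 2031 is inside that window, so Ishin Isles is at UTC+06:30.
21:00 Ishin Isles − 6h30m = 14:30 UTC.
1 November 2030 is a Friday, so the first Sunday is November 3 and the second is November 10.
1 April 2031 is a Tuesday, so the first Sunday is April 6.
At the standard offset (UTC+01:30), 14:30 UTC + 1h30m = 16:00 Fenesk District standard time.
The standard-time date in Fenesk District, 2 April 2031, falls between 10 November 2030 and 6 April 2031, so daylight saving is in effect and Fenesk District is at UTC+02:30.
14:30 UTC + 2h30m = 17:00 Fenesk District.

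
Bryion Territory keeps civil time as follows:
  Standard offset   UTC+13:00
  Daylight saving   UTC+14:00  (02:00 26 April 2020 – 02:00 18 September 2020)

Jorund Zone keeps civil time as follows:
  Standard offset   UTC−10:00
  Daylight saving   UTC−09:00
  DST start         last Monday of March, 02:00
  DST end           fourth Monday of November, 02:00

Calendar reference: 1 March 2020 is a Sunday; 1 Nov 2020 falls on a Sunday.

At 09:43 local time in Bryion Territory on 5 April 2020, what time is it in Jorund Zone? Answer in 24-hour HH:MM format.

11:43

5 April 2020 is outside the daylight-saving period (26 April – 18 September), so Bryion Territory is on standard time, UTC+13:00.
09:43 Bryion Territory − 13h = 20:43 UTC (rolling into the previous day, 4 April 2020).
1 March 2020 is a Sunday, so Mondays fall on 2, 9, 16, 23, 30; the last is March 30.
1 November 2020 is a Sunday, so the first Monday is November 2 and the fourth is November 23.
At the standard offset (UTC−10:00), 20:43 UTC − 10h = 10:43 Jorund Zone standard time.
The standard-time date in Jorund Zone, 4 April 2020, falls between 30 March and 23 November, so daylight saving is in effect and Jorund Zone is at UTC−09:00.
20:43 UTC − 9h = 11:43 Jorund Zone.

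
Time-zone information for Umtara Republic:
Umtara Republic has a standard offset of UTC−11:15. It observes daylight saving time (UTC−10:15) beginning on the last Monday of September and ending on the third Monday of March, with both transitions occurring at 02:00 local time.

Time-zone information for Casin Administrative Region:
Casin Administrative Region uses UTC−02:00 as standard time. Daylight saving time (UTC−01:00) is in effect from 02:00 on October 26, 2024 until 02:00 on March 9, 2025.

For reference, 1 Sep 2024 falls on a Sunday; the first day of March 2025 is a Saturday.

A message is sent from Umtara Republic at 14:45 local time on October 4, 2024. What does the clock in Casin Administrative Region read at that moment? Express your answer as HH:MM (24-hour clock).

23:00

1 September 2024 is a Sunday, so Mondays fall on 2, 9, 16, 23, 30; the last is September 30.
1 March 2025 is a Saturday, so the first Monday is March 3 and the third is March 17.
Daylight saving runs 30 September 2024 – 17 March 2025; October 4, 2024 is inside that window, so Umtara Republic is at UTC−10:15.
14:45 Umtara Republic + 10h15m = 01:00 UTC (rolling into the next day, 5 October 2024).
At the standard offset (UTC−02:00), 01:00 UTC − 2h = 23:00 Casin Administrative Region standard time (rolling into the previous day, 4 October 2024).
Daylight saving runs 26 October 2024 – 9 March 2025; the standard-time date in Casin Administrative Region, October 4, 2024, is outside that window, so Casin Administrative Region is on standard time at UTC−02:00.
01:00 UTC − 2h = 23:00 Casin Administrative Region (rolling into the previous day, 4 October 2024).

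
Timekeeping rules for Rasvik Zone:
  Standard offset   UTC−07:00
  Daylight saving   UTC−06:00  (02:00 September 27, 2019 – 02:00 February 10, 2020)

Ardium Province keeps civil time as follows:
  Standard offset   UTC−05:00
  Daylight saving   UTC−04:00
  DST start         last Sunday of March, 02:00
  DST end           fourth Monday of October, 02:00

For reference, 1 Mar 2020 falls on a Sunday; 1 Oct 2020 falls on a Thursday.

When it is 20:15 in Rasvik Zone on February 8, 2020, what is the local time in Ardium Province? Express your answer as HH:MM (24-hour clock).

Daylight saving runs 27 September 2019 – 10 February 2020; February 8, 2020 is inside that window, so Rasvik Zone is at UTC−06:00.
20:15 Rasvik Zone + 6h = 02:15 UTC (rolling into the next day, 9 February 2020).
1 March 2020 is a Sunday, so Sundays fall on 1, 8, 15, 22, 29; the last is March 29.
1 October 2020 is a Thursday, so the first Monday is October 5 and the fourth is October 26.
At the standard offset (UTC−05:00), 02:15 UTC − 5h = 21:15 Ardium Province standard time (rolling into the previous day, 8 February 2020).
The standard-time date in Ardium Province, February 8, 2020, is outside the daylight-saving period (29 March – 26 October), so Ardium Province is on standard time, UTC−05:00.
02:15 UTC − 5h = 21:15 Ardium Province (rolling into the previous day, 8 February 2020).

21:15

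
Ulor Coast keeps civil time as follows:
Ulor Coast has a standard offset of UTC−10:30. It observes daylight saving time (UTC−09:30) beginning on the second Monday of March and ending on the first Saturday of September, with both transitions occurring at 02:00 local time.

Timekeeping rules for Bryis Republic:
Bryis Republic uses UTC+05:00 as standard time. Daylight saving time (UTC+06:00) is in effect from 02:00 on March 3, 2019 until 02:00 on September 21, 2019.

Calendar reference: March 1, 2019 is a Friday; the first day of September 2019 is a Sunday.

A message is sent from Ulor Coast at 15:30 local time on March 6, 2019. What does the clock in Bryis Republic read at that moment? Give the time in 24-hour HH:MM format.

08:00

1 March 2019 is a Friday, so the first Monday is March 4 and the second is March 11.
1 September 2019 is a Sunday, so the first Saturday is September 7.
March 6, 2019 is outside the daylight-saving period (11 March – 7 September), so Ulor Coast is on standard time, UTC−10:30.
15:30 Ulor Coast + 10h30m = 02:00 UTC (rolling into the next day, 7 March 2019).
At the standard offset (UTC+05:00), 02:00 UTC + 5h = 07:00 Bryis Republic standard time.
The standard-time date in Bryis Republic, March 7, 2019, lies within the daylight-saving period (3 March – 21 September), so Bryis Republic is on daylight time, UTC+06:00.
02:00 UTC + 6h = 08:00 Bryis Republic.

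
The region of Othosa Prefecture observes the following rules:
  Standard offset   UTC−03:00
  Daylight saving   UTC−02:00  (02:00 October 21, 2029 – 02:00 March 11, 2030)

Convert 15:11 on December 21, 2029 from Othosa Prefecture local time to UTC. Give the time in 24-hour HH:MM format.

December 21, 2029 falls between 21 October 2029 and 11 March 2030, so daylight saving is in effect and Othosa Prefecture is at UTC−02:00.
15:11 local + 2h = 17:11 UTC.

17:11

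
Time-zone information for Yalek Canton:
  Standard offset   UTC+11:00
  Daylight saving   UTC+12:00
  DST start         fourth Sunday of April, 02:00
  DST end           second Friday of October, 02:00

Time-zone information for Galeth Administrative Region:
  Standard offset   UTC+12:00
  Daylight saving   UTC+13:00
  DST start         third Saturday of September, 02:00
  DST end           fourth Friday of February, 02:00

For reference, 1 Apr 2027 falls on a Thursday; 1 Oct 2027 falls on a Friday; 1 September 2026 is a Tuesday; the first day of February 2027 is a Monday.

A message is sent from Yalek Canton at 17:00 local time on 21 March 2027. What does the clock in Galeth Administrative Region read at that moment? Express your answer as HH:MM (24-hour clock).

1 April 2027 is a Thursday, so the first Sunday is April 4 and the fourth is April 25.
1 October 2027 is a Friday, so the first Friday is October 1 and the second is October 8.
Daylight saving runs 25 April – 8 October; 21 March 2027 is outside that window, so Yalek Canton is on standard time at UTC+11:00.
17:00 Yalek Canton − 11h = 06:00 UTC.
1 September 2026 is a Tuesday, so the first Saturday is September 5 and the third is September 19.
1 February 2027 is a Monday, so the first Friday is February 5 and the fourth is February 26.
At the standard offset (UTC+12:00), 06:00 UTC + 12h = 18:00 Galeth Administrative Region standard time.
Daylight saving runs 19 September 2026 – 26 February 2027; the standard-time date in Galeth Administrative Region, 21 March 2027, is outside that window, so Galeth Administrative Region is on standard time at UTC+12:00.
06:00 UTC + 12h = 18:00 Galeth Administrative Region.

18:00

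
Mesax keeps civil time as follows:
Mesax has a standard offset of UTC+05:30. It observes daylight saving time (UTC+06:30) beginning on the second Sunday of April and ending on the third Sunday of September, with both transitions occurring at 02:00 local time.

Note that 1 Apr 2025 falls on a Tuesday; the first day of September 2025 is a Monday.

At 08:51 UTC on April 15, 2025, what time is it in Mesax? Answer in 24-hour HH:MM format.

15:21

1 April 2025 is a Tuesday, so the first Sunday is April 6 and the second is April 13.
1 September 2025 is a Monday, so the first Sunday is September 7 and the third is September 21.
At the standard offset (UTC+05:30), 08:51 UTC + 5h30m = 14:21 Mesax standard time.
The standard-time date in Mesax, April 15, 2025, falls between 13 April and 21 September, so daylight saving is in effect and Mesax is at UTC+06:30.
08:51 UTC + 6h30m = 15:21 local.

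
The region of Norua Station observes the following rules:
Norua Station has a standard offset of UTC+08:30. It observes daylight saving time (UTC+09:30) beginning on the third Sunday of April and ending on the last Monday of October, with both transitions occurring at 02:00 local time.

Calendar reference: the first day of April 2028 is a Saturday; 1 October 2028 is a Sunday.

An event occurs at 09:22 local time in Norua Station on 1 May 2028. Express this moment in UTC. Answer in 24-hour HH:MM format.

23:52

1 April 2028 is a Saturday, so the first Sunday is April 2 and the third is April 16.
1 October 2028 is a Sunday, so Mondays fall on 2, 9, 16, 23, 30; the last is October 30.
Daylight saving runs 16 April – 30 October; 1 May 2028 is inside that window, so Norua Station is at UTC+09:30.
09:22 local − 9h30m = 23:52 UTC (rolling into the previous day, 30 April 2028).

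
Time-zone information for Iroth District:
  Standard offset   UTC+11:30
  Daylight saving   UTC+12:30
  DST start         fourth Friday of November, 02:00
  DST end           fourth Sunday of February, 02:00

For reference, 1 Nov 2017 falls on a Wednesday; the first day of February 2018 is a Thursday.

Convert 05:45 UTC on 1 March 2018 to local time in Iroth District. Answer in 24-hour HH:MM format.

17:15

1 November 2017 is a Wednesday, so the first Friday is November 3 and the fourth is November 24.
1 February 2018 is a Thursday, so the first Sunday is February 4 and the fourth is February 25.
At the standard offset (UTC+11:30), 05:45 UTC + 11h30m = 17:15 Iroth District standard time.
Daylight saving runs 24 November 2017 – 25 February 2018; the standard-time date in Iroth District, 1 March 2018, is outside that window, so Iroth District is on standard time at UTC+11:30.
05:45 UTC + 11h30m = 17:15 local.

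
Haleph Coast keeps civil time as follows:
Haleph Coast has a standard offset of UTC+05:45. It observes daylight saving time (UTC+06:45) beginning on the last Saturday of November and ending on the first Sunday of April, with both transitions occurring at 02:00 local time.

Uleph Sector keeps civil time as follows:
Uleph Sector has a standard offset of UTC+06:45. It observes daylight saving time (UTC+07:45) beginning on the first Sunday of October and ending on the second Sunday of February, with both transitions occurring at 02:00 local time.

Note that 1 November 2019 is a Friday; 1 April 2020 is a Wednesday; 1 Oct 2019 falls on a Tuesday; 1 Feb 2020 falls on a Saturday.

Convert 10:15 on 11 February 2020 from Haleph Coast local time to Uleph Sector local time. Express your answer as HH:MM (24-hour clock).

10:15

1 November 2019 is a Friday, so Saturdays fall on 2, 9, 16, 23, 30; the last is November 30.
1 April 2020 is a Wednesday, so the first Sunday is April 5.
Daylight saving runs 30 November 2019 – 5 April 2020; 11 February 2020 is inside that window, so Haleph Coast is at UTC+06:45.
10:15 Haleph Coast − 6h45m = 03:30 UTC.
1 October 2019 is a Tuesday, so the first Sunday is October 6.
1 February 2020 is a Saturday, so the first Sunday is February 2 and the second is February 9.
At the standard offset (UTC+06:45), 03:30 UTC + 6h45m = 10:15 Uleph Sector standard time.
The standard-time date in Uleph Sector, 11 February 2020, does not fall between 6 October 2019 and 9 February 2020, so daylight saving is not in effect and Uleph Sector is at UTC+06:45.
03:30 UTC + 6h45m = 10:15 Uleph Sector.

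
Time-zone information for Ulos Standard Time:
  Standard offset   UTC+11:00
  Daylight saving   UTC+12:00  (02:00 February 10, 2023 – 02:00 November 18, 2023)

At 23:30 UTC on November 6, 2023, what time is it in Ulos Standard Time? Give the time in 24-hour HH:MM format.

At the standard offset (UTC+11:00), 23:30 UTC + 11h = 10:30 Ulos Standard Time standard time (rolling into the next day, 7 November 2023).
Daylight saving runs 10 February – 18 November; the standard-time date in Ulos Standard Time, November 7, 2023, is inside that window, so Ulos Standard Time is at UTC+12:00.
23:30 UTC + 12h = 11:30 local (rolling into the next day, 7 November 2023).

11:30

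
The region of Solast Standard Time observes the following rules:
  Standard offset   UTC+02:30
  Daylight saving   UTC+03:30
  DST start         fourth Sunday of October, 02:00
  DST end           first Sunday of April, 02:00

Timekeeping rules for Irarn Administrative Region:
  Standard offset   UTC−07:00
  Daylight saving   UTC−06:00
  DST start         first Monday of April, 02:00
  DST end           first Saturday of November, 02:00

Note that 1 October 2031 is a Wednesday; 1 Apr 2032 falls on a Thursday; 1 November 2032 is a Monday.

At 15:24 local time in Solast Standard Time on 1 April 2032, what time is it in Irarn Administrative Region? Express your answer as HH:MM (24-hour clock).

1 October 2031 is a Wednesday, so the first Sunday is October 5 and the fourth is October 26.
1 April 2032 is a Thursday, so the first Sunday is April 4.
1 April 2032 lies within the daylight-saving period (26 October 2031 – 4 April 2032), so Solast Standard Time is on daylight time, UTC+03:30.
15:24 Solast Standard Time − 3h30m = 11:54 UTC.
1 April 2032 is a Thursday, so the first Monday is April 5.
1 November 2032 is a Monday, so the first Saturday is November 6.
At the standard offset (UTC−07:00), 11:54 UTC − 7h = 04:54 Irarn Administrative Region standard time.
Daylight saving runs 5 April – 6 November; the standard-time date in Irarn Administrative Region, 1 April 2032, is outside that window, so Irarn Administrative Region is on standard time at UTC−07:00.
11:54 UTC − 7h = 04:54 Irarn Administrative Region.

04:54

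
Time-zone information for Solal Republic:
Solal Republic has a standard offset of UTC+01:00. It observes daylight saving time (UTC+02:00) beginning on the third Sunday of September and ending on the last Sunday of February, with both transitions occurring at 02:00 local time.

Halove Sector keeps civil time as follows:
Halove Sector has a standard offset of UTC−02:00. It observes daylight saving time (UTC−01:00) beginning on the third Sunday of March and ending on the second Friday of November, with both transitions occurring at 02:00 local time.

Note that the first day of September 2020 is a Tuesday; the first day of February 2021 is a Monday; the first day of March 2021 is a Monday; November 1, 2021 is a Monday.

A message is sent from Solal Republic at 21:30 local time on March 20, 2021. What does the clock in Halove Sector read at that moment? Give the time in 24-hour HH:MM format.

1 September 2020 is a Tuesday, so the first Sunday is September 6 and the third is September 20.
1 February 2021 is a Monday, so Sundays fall on 7, 14, 21, 28; the last is February 28.
March 20, 2021 is outside the daylight-saving period (20 September 2020 – 28 February 2021), so Solal Republic is on standard time, UTC+01:00.
21:30 Solal Republic − 1h = 20:30 UTC.
1 March 2021 is a Monday, so the first Sunday is March 7 and the third is March 21.
1 November 2021 is a Monday, so the first Friday is November 5 and the second is November 12.
At the standard offset (UTC−02:00), 20:30 UTC − 2h = 18:30 Halove Sector standard time.
The standard-time date in Halove Sector, March 20, 2021, does not fall between 21 March and 12 November, so daylight saving is not in effect and Halove Sector is at UTC−02:00.
20:30 UTC − 2h = 18:30 Halove Sector.

18:30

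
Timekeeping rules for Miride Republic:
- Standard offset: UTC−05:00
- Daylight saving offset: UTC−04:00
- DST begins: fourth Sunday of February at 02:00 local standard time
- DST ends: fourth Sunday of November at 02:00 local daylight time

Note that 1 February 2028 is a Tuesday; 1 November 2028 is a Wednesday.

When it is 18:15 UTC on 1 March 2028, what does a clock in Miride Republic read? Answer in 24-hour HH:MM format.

14:15

1 February 2028 is a Tuesday, so the first Sunday is February 6 and the fourth is February 27.
1 November 2028 is a Wednesday, so the first Sunday is November 5 and the fourth is November 26.
At the standard offset (UTC−05:00), 18:15 UTC − 5h = 13:15 Miride Republic standard time.
Daylight saving runs 27 February – 26 November; the standard-time date in Miride Republic, 1 March 2028, is inside that window, so Miride Republic is at UTC−04:00.
18:15 UTC − 4h = 14:15 local.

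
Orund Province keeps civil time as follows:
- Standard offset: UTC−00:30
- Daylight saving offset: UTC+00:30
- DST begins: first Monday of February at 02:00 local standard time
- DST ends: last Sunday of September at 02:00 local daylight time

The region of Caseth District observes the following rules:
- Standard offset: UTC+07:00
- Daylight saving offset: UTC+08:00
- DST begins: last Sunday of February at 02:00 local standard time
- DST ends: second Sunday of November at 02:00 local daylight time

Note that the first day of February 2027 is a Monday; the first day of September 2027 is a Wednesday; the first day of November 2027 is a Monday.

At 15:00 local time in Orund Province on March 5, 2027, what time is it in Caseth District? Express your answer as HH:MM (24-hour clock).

1 February 2027 is a Monday, so the first Monday is February 1.
1 September 2027 is a Wednesday, so Sundays fall on 5, 12, 19, 26; the last is September 26.
Daylight saving runs 1 February – 26 September; March 5, 2027 is inside that window, so Orund Province is at UTC+00:30.
15:00 Orund Province − 0h30m = 14:30 UTC.
1 February 2027 is a Monday, so Sundays fall on 7, 14, 21, 28; the last is February 28.
1 November 2027 is a Monday, so the first Sunday is November 7 and the second is November 14.
At the standard offset (UTC+07:00), 14:30 UTC + 7h = 21:30 Caseth District standard time.
Daylight saving runs 28 February – 14 November; the standard-time date in Caseth District, March 5, 2027, is inside that window, so Caseth District is at UTC+08:00.
14:30 UTC + 8h = 22:30 Caseth District.

22:30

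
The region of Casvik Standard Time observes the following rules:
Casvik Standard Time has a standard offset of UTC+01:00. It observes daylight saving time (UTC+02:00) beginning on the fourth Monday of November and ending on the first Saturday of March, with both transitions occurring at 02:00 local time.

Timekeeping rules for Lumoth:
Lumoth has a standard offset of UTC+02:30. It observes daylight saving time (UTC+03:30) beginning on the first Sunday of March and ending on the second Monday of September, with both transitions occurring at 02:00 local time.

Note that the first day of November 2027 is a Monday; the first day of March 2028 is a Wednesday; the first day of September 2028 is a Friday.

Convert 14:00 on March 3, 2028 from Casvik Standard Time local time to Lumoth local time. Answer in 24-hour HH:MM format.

1 November 2027 is a Monday, so the first Monday is November 1 and the fourth is November 22.
1 March 2028 is a Wednesday, so the first Saturday is March 4.
March 3, 2028 falls between 22 November 2027 and 4 March 2028, so daylight saving is in effect and Casvik Standard Time is at UTC+02:00.
14:00 Casvik Standard Time − 2h = 12:00 UTC.
1 March 2028 is a Wednesday, so the first Sunday is March 5.
1 September 2028 is a Friday, so the first Monday is September 4 and the second is September 11.
At the standard offset (UTC+02:30), 12:00 UTC + 2h30m = 14:30 Lumoth standard time.
Daylight saving runs 5 March – 11 September; the standard-time date in Lumoth, March 3, 2028, is outside that window, so Lumoth is on standard time at UTC+02:30.
12:00 UTC + 2h30m = 14:30 Lumoth.

14:30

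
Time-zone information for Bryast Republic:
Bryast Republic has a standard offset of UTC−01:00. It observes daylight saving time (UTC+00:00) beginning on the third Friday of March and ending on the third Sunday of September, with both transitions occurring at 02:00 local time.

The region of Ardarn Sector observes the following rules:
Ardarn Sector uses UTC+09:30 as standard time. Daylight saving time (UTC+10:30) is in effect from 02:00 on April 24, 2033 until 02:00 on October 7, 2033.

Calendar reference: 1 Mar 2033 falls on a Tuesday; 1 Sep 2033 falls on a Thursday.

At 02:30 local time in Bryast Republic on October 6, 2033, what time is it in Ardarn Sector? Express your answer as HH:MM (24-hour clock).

14:00

1 March 2033 is a Tuesday, so the first Friday is March 4 and the third is March 18.
1 September 2033 is a Thursday, so the first Sunday is September 4 and the third is September 18.
Daylight saving runs 18 March – 18 September; October 6, 2033 is outside that window, so Bryast Republic is on standard time at UTC−01:00.
02:30 Bryast Republic + 1h = 03:30 UTC.
At the standard offset (UTC+09:30), 03:30 UTC + 9h30m = 13:00 Ardarn Sector standard time.
The standard-time date in Ardarn Sector, October 6, 2033, lies within the daylight-saving period (24 April – 7 October), so Ardarn Sector is on daylight time, UTC+10:30.
03:30 UTC + 10h30m = 14:00 Ardarn Sector.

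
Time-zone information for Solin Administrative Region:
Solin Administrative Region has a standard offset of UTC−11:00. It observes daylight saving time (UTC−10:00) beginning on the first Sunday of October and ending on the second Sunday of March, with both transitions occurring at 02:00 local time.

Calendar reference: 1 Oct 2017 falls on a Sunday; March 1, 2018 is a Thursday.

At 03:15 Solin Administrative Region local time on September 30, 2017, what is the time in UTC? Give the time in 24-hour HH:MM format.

1 October 2017 is a Sunday, so the first Sunday is October 1.
1 March 2018 is a Thursday, so the first Sunday is March 4 and the second is March 11.
September 30, 2017 is outside the daylight-saving period (1 October 2017 – 11 March 2018), so Solin Administrative Region is on standard time, UTC−11:00.
03:15 local + 11h = 14:15 UTC.

14:15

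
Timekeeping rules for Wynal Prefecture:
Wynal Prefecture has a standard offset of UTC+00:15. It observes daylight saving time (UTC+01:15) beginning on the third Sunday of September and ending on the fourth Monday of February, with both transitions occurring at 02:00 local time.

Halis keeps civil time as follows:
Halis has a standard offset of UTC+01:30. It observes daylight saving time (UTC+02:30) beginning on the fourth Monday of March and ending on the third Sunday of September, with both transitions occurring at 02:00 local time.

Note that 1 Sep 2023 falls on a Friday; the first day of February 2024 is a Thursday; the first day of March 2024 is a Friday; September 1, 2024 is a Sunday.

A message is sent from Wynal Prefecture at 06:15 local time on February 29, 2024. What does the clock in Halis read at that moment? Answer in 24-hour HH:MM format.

1 September 2023 is a Friday, so the first Sunday is September 3 and the third is September 17.
1 February 2024 is a Thursday, so the first Monday is February 5 and the fourth is February 26.
February 29, 2024 does not fall between 17 September 2023 and 26 February 2024, so daylight saving is not in effect and Wynal Prefecture is at UTC+00:15.
06:15 Wynal Prefecture − 0h15m = 06:00 UTC.
1 March 2024 is a Friday, so the first Monday is March 4 and the fourth is March 25.
1 September 2024 is a Sunday, so the first Sunday is September 1 and the third is September 15.
At the standard offset (UTC+01:30), 06:00 UTC + 1h30m = 07:30 Halis standard time.
The standard-time date in Halis, February 29, 2024, does not fall between 25 March and 15 September, so daylight saving is not in effect and Halis is at UTC+01:30.
06:00 UTC + 1h30m = 07:30 Halis.

07:30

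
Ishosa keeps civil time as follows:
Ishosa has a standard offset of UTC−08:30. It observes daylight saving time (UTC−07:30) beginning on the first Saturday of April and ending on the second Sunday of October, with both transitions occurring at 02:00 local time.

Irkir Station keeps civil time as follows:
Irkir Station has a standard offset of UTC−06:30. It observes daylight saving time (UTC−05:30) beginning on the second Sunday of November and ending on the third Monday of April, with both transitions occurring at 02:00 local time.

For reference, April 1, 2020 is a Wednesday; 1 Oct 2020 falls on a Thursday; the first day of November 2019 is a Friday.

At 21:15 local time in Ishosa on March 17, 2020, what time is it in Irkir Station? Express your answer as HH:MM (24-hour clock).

00:15

1 April 2020 is a Wednesday, so the first Saturday is April 4.
1 October 2020 is a Thursday, so the first Sunday is October 4 and the second is October 11.
Daylight saving runs 4 April – 11 October; March 17, 2020 is outside that window, so Ishosa is on standard time at UTC−08:30.
21:15 Ishosa + 8h30m = 05:45 UTC (rolling into the next day, 18 March 2020).
1 November 2019 is a Friday, so the first Sunday is November 3 and the second is November 10.
1 April 2020 is a Wednesday, so the first Monday is April 6 and the third is April 20.
At the standard offset (UTC−06:30), 05:45 UTC − 6h30m = 23:15 Irkir Station standard time (rolling into the previous day, 17 March 2020).
The standard-time date in Irkir Station, March 17, 2020, falls between 10 November 2019 and 20 April 2020, so daylight saving is in effect and Irkir Station is at UTC−05:30.
05:45 UTC − 5h30m = 00:15 Irkir Station.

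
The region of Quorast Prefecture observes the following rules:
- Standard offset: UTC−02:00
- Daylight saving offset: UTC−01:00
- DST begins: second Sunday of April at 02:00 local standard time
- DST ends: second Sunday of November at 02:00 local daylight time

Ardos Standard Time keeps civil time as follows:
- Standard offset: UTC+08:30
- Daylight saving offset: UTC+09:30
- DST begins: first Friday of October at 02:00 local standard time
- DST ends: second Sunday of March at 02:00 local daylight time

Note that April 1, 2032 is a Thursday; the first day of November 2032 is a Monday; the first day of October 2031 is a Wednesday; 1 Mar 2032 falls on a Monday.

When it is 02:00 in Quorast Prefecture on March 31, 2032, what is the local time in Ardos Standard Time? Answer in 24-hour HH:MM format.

12:30

1 April 2032 is a Thursday, so the first Sunday is April 4 and the second is April 11.
1 November 2032 is a Monday, so the first Sunday is November 7 and the second is November 14.
March 31, 2032 does not fall between 11 April and 14 November, so daylight saving is not in effect and Quorast Prefecture is at UTC−02:00.
02:00 Quorast Prefecture + 2h = 04:00 UTC.
1 October 2031 is a Wednesday, so the first Friday is October 3.
1 March 2032 is a Monday, so the first Sunday is March 7 and the second is March 14.
At the standard offset (UTC+08:30), 04:00 UTC + 8h30m = 12:30 Ardos Standard Time standard time.
The standard-time date in Ardos Standard Time, March 31, 2032, does not fall between 3 October 2031 and 14 March 2032, so daylight saving is not in effect and Ardos Standard Time is at UTC+08:30.
04:00 UTC + 8h30m = 12:30 Ardos Standard Time.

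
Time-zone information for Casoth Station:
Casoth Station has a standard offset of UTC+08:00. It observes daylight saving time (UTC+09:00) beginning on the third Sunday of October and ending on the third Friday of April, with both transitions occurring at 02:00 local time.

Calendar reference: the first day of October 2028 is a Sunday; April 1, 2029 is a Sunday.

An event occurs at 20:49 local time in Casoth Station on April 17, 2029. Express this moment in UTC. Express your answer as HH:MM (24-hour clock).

1 October 2028 is a Sunday, so the first Sunday is October 1 and the third is October 15.
1 April 2029 is a Sunday, so the first Friday is April 6 and the third is April 20.
April 17, 2029 falls between 15 October 2028 and 20 April 2029, so daylight saving is in effect and Casoth Station is at UTC+09:00.
20:49 local − 9h = 11:49 UTC.

11:49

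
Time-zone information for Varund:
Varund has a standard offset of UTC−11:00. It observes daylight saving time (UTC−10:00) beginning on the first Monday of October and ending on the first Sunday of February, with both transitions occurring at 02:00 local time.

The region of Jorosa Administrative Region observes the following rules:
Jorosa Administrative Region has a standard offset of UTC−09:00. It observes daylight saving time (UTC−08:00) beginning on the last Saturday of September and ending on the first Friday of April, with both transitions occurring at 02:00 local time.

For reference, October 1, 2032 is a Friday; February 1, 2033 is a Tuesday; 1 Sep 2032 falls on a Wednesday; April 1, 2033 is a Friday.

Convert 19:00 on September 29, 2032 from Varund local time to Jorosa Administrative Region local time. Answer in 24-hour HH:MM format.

1 October 2032 is a Friday, so the first Monday is October 4.
1 February 2033 is a Tuesday, so the first Sunday is February 6.
Daylight saving runs 4 October 2032 – 6 February 2033; September 29, 2032 is outside that window, so Varund is on standard time at UTC−11:00.
19:00 Varund + 11h = 06:00 UTC (rolling into the next day, 30 September 2032).
1 September 2032 is a Wednesday, so Saturdays fall on 4, 11, 18, 25; the last is September 25.
1 April 2033 is a Friday, so the first Friday is April 1.
At the standard offset (UTC−09:00), 06:00 UTC − 9h = 21:00 Jorosa Administrative Region standard time (rolling into the previous day, 29 September 2032).
Daylight saving runs 25 September 2032 – 1 April 2033; the standard-time date in Jorosa Administrative Region, September 29, 2032, is inside that window, so Jorosa Administrative Region is at UTC−08:00.
06:00 UTC − 8h = 22:00 Jorosa Administrative Region (rolling into the previous day, 29 September 2032).

22:00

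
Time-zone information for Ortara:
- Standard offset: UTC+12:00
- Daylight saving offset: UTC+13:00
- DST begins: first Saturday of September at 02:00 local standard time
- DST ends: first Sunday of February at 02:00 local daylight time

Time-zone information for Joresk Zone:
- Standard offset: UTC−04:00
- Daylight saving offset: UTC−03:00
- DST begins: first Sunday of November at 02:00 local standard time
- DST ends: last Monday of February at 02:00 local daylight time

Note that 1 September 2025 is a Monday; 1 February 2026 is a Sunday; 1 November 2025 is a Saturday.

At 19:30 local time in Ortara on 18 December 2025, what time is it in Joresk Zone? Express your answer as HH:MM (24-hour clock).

03:30

1 September 2025 is a Monday, so the first Saturday is September 6.
1 February 2026 is a Sunday, so the first Sunday is February 1.
18 December 2025 lies within the daylight-saving period (6 September 2025 – 1 February 2026), so Ortara is on daylight time, UTC+13:00.
19:30 Ortara − 13h = 06:30 UTC.
1 November 2025 is a Saturday, so the first Sunday is November 2.
1 February 2026 is a Sunday, so Mondays fall on 2, 9, 16, 23; the last is February 23.
At the standard offset (UTC−04:00), 06:30 UTC − 4h = 02:30 Joresk Zone standard time.
The standard-time date in Joresk Zone, 18 December 2025, lies within the daylight-saving period (2 November 2025 – 23 February 2026), so Joresk Zone is on daylight time, UTC−03:00.
06:30 UTC − 3h = 03:30 Joresk Zone.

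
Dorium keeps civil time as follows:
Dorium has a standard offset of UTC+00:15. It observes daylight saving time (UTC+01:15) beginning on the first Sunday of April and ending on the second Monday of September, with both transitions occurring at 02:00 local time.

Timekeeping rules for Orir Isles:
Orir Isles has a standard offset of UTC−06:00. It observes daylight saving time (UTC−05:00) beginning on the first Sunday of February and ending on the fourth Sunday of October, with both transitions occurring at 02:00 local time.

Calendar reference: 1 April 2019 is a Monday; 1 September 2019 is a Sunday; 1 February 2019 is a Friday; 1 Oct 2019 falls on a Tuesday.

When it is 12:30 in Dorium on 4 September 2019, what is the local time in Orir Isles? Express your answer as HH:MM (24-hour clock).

06:15

1 April 2019 is a Monday, so the first Sunday is April 7.
1 September 2019 is a Sunday, so the first Monday is September 2 and the second is September 9.
4 September 2019 lies within the daylight-saving period (7 April – 9 September), so Dorium is on daylight time, UTC+01:15.
12:30 Dorium − 1h15m = 11:15 UTC.
1 February 2019 is a Friday, so the first Sunday is February 3.
1 October 2019 is a Tuesday, so the first Sunday is October 6 and the fourth is October 27.
At the standard offset (UTC−06:00), 11:15 UTC − 6h = 05:15 Orir Isles standard time.
The standard-time date in Orir Isles, 4 September 2019, lies within the daylight-saving period (3 February – 27 October), so Orir Isles is on daylight time, UTC−05:00.
11:15 UTC − 5h = 06:15 Orir Isles.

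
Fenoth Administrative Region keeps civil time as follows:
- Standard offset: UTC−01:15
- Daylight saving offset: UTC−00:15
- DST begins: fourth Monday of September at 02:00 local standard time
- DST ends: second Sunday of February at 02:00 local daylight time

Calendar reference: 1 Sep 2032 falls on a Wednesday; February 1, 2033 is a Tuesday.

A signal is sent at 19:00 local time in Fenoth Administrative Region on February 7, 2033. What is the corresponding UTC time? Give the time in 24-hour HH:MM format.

1 September 2032 is a Wednesday, so the first Monday is September 6 and the fourth is September 27.
1 February 2033 is a Tuesday, so the first Sunday is February 6 and the second is February 13.
Daylight saving runs 27 September 2032 – 13 February 2033; February 7, 2033 is inside that window, so Fenoth Administrative Region is at UTC−00:15.
19:00 local + 0h15m = 19:15 UTC.

19:15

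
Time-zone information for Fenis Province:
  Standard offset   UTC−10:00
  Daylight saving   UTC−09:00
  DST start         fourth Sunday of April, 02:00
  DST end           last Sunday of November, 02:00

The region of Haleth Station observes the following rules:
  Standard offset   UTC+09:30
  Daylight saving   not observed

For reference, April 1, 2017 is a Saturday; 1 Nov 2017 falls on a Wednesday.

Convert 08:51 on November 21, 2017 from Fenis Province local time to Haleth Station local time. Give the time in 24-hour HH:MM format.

1 April 2017 is a Saturday, so the first Sunday is April 2 and the fourth is April 23.
1 November 2017 is a Wednesday, so Sundays fall on 5, 12, 19, 26; the last is November 26.
Daylight saving runs 23 April – 26 November; November 21, 2017 is inside that window, so Fenis Province is at UTC−09:00.
08:51 Fenis Province + 9h = 17:51 UTC.
Haleth Station has no daylight saving, so its offset is UTC+09:30 year-round.
17:51 UTC + 9h30m = 03:21 Haleth Station (rolling into the next day, 22 November 2017).

03:21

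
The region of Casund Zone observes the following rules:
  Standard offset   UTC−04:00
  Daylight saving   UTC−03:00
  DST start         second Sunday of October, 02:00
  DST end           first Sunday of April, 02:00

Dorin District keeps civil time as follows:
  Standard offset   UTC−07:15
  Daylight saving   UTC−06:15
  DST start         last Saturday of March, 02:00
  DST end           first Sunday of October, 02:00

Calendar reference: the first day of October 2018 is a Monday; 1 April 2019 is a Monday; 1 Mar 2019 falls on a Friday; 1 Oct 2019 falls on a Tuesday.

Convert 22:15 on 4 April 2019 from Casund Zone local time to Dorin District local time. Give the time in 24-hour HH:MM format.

1 October 2018 is a Monday, so the first Sunday is October 7 and the second is October 14.
1 April 2019 is a Monday, so the first Sunday is April 7.
4 April 2019 lies within the daylight-saving period (14 October 2018 – 7 April 2019), so Casund Zone is on daylight time, UTC−03:00.
22:15 Casund Zone + 3h = 01:15 UTC (rolling into the next day, 5 April 2019).
1 March 2019 is a Friday, so Saturdays fall on 2, 9, 16, 23, 30; the last is March 30.
1 October 2019 is a Tuesday, so the first Sunday is October 6.
At the standard offset (UTC−07:15), 01:15 UTC − 7h15m = 18:00 Dorin District standard time (rolling into the previous day, 4 April 2019).
The standard-time date in Dorin District, 4 April 2019, falls between 30 March and 6 October, so daylight saving is in effect and Dorin District is at UTC−06:15.
01:15 UTC − 6h15m = 19:00 Dorin District (rolling into the previous day, 4 April 2019).

19:00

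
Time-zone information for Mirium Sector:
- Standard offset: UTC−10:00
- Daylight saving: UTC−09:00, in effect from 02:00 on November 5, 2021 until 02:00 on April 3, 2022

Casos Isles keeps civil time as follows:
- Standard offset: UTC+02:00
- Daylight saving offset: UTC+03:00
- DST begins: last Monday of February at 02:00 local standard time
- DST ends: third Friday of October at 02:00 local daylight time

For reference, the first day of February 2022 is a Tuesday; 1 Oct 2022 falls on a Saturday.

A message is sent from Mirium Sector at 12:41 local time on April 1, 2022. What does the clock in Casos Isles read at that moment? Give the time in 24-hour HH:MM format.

00:41

April 1, 2022 lies within the daylight-saving period (5 November 2021 – 3 April 2022), so Mirium Sector is on daylight time, UTC−09:00.
12:41 Mirium Sector + 9h = 21:41 UTC.
1 February 2022 is a Tuesday, so Mondays fall on 7, 14, 21, 28; the last is February 28.
1 October 2022 is a Saturday, so the first Friday is October 7 and the third is October 21.
At the standard offset (UTC+02:00), 21:41 UTC + 2h = 23:41 Casos Isles standard time.
Daylight saving runs 28 February – 21 October; the standard-time date in Casos Isles, April 1, 2022, is inside that window, so Casos Isles is at UTC+03:00.
21:41 UTC + 3h = 00:41 Casos Isles (rolling into the next day, 2 April 2022).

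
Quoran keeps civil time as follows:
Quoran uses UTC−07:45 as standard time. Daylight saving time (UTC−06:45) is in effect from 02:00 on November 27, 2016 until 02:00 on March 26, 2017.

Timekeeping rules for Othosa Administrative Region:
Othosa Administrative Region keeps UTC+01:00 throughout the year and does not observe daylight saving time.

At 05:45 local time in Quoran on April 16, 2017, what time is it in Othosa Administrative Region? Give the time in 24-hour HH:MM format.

April 16, 2017 does not fall between 27 November 2016 and 26 March 2017, so daylight saving is not in effect and Quoran is at UTC−07:45.
05:45 Quoran + 7h45m = 13:30 UTC.
Othosa Administrative Region has no daylight saving, so its offset is UTC+01:00 year-round.
13:30 UTC + 1h = 14:30 Othosa Administrative Region.

14:30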